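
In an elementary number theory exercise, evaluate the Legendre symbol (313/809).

313 ≡ 1 (mod 4), so quadratic reciprocity gives (313/809) = (809/313). Reduce: 809 ≡ 183 (mod 313). Now have (183/313).
313 ≡ 1 (mod 4), so quadratic reciprocity gives (183/313) = (313/183). Reduce: 313 ≡ 130 (mod 183). Now have (130/183).
Factor out 2: 130 = 2·65. Since 183 ≡ 7 (mod 8), (2/183) = +1. Now have (65/183).
65 ≡ 1 (mod 4), so quadratic reciprocity gives (65/183) = (183/65). Reduce: 183 ≡ 53 (mod 65). Now have (53/65).
53 ≡ 1 (mod 4), so quadratic reciprocity gives (53/65) = (65/53). Reduce: 65 ≡ 12 (mod 53). Now have (12/53).
Factor out 2: 12 = 2^2·3. Since 53 ≡ 5 (mod 8), (2/53) = -1, and (2/53)^2 = +1. Now have (3/53).
53 ≡ 1 (mod 4), so quadratic reciprocity gives (3/53) = (53/3). Reduce: 53 ≡ 2 (mod 3). Now have (2/3).
Factor out 2: 2 = 2. Since 3 ≡ 3 (mod 8), (2/3) = -1. Now have -(1/3).
(1/3) = 1. Collecting the sign factors: -1.

-1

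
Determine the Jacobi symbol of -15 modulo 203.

Reduce the numerator: -15 ≡ 188 (mod 203), so (-15|203) = (188|203).
Factor out 2: 188 = 2^2·47. Since 203 ≡ 3 (mod 8), (2|203) = -1, and (2|203)^2 = +1. Now have (47|203).
Both 47 ≡ 3 and 203 ≡ 3 (mod 4), so reciprocity gives (47|203) = -(203|47). Reduce: 203 ≡ 15 (mod 47). Now have -(15|47).
Both 15 ≡ 3 and 47 ≡ 3 (mod 4), so reciprocity gives (15|47) = -(47|15). Reduce: 47 ≡ 2 (mod 15). Now have (2|15).
Factor out 2: 2 = 2. Since 15 ≡ 7 (mod 8), (2|15) = +1. Now have (1|15).
(1|15) = 1. Collecting the sign factors: 1.

1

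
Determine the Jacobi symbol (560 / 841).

1

(560 / 841)
  = (35 / 841)    [841 ≡ 1 mod 8 ⇒ (2 / 841)^4 = +1]
  = (841 / 35)    [QR: 841 ≡ 1 mod 4, sign kept]
  = (1 / 35)    [841 ≡ 1 mod 35]
  = 1    [(1 / 35) = 1]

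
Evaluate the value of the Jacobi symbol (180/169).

(180/169)
  = (11/169)    [180 ≡ 11 mod 169]
  = (169/11)    [QR: 169 ≡ 1 mod 4, sign kept]
  = (4/11)    [169 ≡ 4 mod 11]
  = (1/11)    [11 ≡ 3 mod 8 ⇒ (2/11)^2 = +1]
  = 1    [(1/11) = 1]

1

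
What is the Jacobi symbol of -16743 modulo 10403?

(-16743 / 10403)
  = (4063 / 10403)    [-16743 ≡ 4063 mod 10403]
  = -(10403 / 4063)    [QR: both ≡ 3 mod 4, sign flips]
  = -(2277 / 4063)    [10403 ≡ 2277 mod 4063]
  = -(4063 / 2277)    [QR: 2277 ≡ 1 mod 4, sign kept]
  = -(1786 / 2277)    [4063 ≡ 1786 mod 2277]
  = (893 / 2277)    [2277 ≡ 5 mod 8 ⇒ (2 / 2277) = -1]
  = (2277 / 893)    [QR: 893 ≡ 1 mod 4, sign kept]
  = (491 / 893)    [2277 ≡ 491 mod 893]
  = (893 / 491)    [QR: 893 ≡ 1 mod 4, sign kept]
  = (402 / 491)    [893 ≡ 402 mod 491]
  = -(201 / 491)    [491 ≡ 3 mod 8 ⇒ (2 / 491) = -1]
  = -(491 / 201)    [QR: 201 ≡ 1 mod 4, sign kept]
  = -(89 / 201)    [491 ≡ 89 mod 201]
  = -(201 / 89)    [QR: 89 ≡ 1 mod 4, sign kept]
  = -(23 / 89)    [201 ≡ 23 mod 89]
  = -(89 / 23)    [QR: 89 ≡ 1 mod 4, sign kept]
  = -(20 / 23)    [89 ≡ 20 mod 23]
  = -(5 / 23)    [23 ≡ 7 mod 8 ⇒ (2 / 23)^2 = +1]
  = -(23 / 5)    [QR: 5 ≡ 1 mod 4, sign kept]
  = -(3 / 5)    [23 ≡ 3 mod 5]
  = -(5 / 3)    [QR: 5 ≡ 1 mod 4, sign kept]
  = -(2 / 3)    [5 ≡ 2 mod 3]
  = (1 / 3)    [3 ≡ 3 mod 8 ⇒ (2 / 3) = -1]
  = 1    [(1 / 3) = 1]

1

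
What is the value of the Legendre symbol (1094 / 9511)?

(1094 / 9511)
  = (547 / 9511)    [9511 ≡ 7 mod 8 ⇒ (2 / 9511) = +1]
  = -(9511 / 547)    [QR: both ≡ 3 mod 4, sign flips]
  = -(212 / 547)    [9511 ≡ 212 mod 547]
  = -(53 / 547)    [547 ≡ 3 mod 8 ⇒ (2 / 547)^2 = +1]
  = -(547 / 53)    [QR: 53 ≡ 1 mod 4, sign kept]
  = -(17 / 53)    [547 ≡ 17 mod 53]
  = -(53 / 17)    [QR: 17 ≡ 1 mod 4, sign kept]
  = -(2 / 17)    [53 ≡ 2 mod 17]
  = -(1 / 17)    [17 ≡ 1 mod 8 ⇒ (2 / 17) = +1]
  = -1    [(1 / 17) = 1]

-1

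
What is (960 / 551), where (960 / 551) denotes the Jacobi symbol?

1

Reduce the numerator: 960 ≡ 409 (mod 551), so (960 / 551) = (409 / 551).
409 ≡ 1 (mod 4), so quadratic reciprocity gives (409 / 551) = (551 / 409). Reduce: 551 ≡ 142 (mod 409). Now have (142 / 409).
Factor out 2: 142 = 2·71. Since 409 ≡ 1 (mod 8), (2 / 409) = +1. Now have (71 / 409).
409 ≡ 1 (mod 4), so quadratic reciprocity gives (71 / 409) = (409 / 71). Reduce: 409 ≡ 54 (mod 71). Now have (54 / 71).
Factor out 2: 54 = 2·27. Since 71 ≡ 7 (mod 8), (2 / 71) = +1. Now have (27 / 71).
Both 27 ≡ 3 and 71 ≡ 3 (mod 4), so reciprocity gives (27 / 71) = -(71 / 27). Reduce: 71 ≡ 17 (mod 27). Now have -(17 / 27).
17 ≡ 1 (mod 4), so quadratic reciprocity gives (17 / 27) = (27 / 17). Reduce: 27 ≡ 10 (mod 17). Now have -(10 / 17).
Factor out 2: 10 = 2·5. Since 17 ≡ 1 (mod 8), (2 / 17) = +1. Now have -(5 / 17).
5 ≡ 1 (mod 4), so quadratic reciprocity gives (5 / 17) = (17 / 5). Reduce: 17 ≡ 2 (mod 5). Now have -(2 / 5).
Factor out 2: 2 = 2. Since 5 ≡ 5 (mod 8), (2 / 5) = -1. Now have (1 / 5).
(1 / 5) = 1. Collecting the sign factors: 1.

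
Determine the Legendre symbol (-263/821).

1

Reduce the numerator: -263 ≡ 558 (mod 821), so (-263/821) = (558/821).
Factor out 2: 558 = 2·279. Since 821 ≡ 5 (mod 8), (2/821) = -1. Now have -(279/821).
821 ≡ 1 (mod 4), so quadratic reciprocity gives (279/821) = (821/279). Reduce: 821 ≡ 263 (mod 279). Now have -(263/279).
Both 263 ≡ 3 and 279 ≡ 3 (mod 4), so reciprocity gives (263/279) = -(279/263). Reduce: 279 ≡ 16 (mod 263). Now have (16/263).
Factor out 2: 16 = 2^4. Since 263 ≡ 7 (mod 8), (2/263) = +1, and (2/263)^4 = +1. Now have (1/263).
(1/263) = 1. Collecting the sign factors: 1.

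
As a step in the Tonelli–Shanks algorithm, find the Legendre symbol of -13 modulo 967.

Pull out -1: (-13|967) = (-1|967)·(13|967). Since 967 ≡ 3 (mod 4), (-1|967) = -1. Now have -(13|967).
13 ≡ 1 (mod 4), so quadratic reciprocity gives (13|967) = (967|13). Reduce: 967 ≡ 5 (mod 13). Now have -(5|13).
5 ≡ 1 (mod 4), so quadratic reciprocity gives (5|13) = (13|5). Reduce: 13 ≡ 3 (mod 5). Now have -(3|5).
5 ≡ 1 (mod 4), so quadratic reciprocity gives (3|5) = (5|3). Reduce: 5 ≡ 2 (mod 3). Now have -(2|3).
Factor out 2: 2 = 2. Since 3 ≡ 3 (mod 8), (2|3) = -1. Now have (1|3).
(1|3) = 1. Collecting the sign factors: 1.

1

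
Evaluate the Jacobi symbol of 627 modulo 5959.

(627 / 5959)
  = -(5959 / 627)    [QR: both ≡ 3 mod 4, sign flips]
  = -(316 / 627)    [5959 ≡ 316 mod 627]
  = -(79 / 627)    [627 ≡ 3 mod 8 ⇒ (2 / 627)^2 = +1]
  = (627 / 79)    [QR: both ≡ 3 mod 4, sign flips]
  = (74 / 79)    [627 ≡ 74 mod 79]
  = (37 / 79)    [79 ≡ 7 mod 8 ⇒ (2 / 79) = +1]
  = (79 / 37)    [QR: 37 ≡ 1 mod 4, sign kept]
  = (5 / 37)    [79 ≡ 5 mod 37]
  = (37 / 5)    [QR: 5 ≡ 1 mod 4, sign kept]
  = (2 / 5)    [37 ≡ 2 mod 5]
  = -(1 / 5)    [5 ≡ 5 mod 8 ⇒ (2 / 5) = -1]
  = -1    [(1 / 5) = 1]

-1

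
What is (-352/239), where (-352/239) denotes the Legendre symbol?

(-352/239)
  = (126/239)    [-352 ≡ 126 mod 239]
  = (63/239)    [239 ≡ 7 mod 8 ⇒ (2/239) = +1]
  = -(239/63)    [QR: both ≡ 3 mod 4, sign flips]
  = -(50/63)    [239 ≡ 50 mod 63]
  = -(25/63)    [63 ≡ 7 mod 8 ⇒ (2/63) = +1]
  = -(63/25)    [QR: 25 ≡ 1 mod 4, sign kept]
  = -(13/25)    [63 ≡ 13 mod 25]
  = -(25/13)    [QR: 13 ≡ 1 mod 4, sign kept]
  = -(12/13)    [25 ≡ 12 mod 13]
  = -(3/13)    [13 ≡ 5 mod 8 ⇒ (2/13)^2 = +1]
  = -(13/3)    [QR: 13 ≡ 1 mod 4, sign kept]
  = -(1/3)    [13 ≡ 1 mod 3]
  = -1    [(1/3) = 1]

-1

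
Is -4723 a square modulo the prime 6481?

yes

Reduce the numerator: -4723 ≡ 1758 (mod 6481), so (-4723/6481) = (1758/6481).
Factor out 2: 1758 = 2·879. Since 6481 ≡ 1 (mod 8), (2/6481) = +1. Now have (879/6481).
6481 ≡ 1 (mod 4), so quadratic reciprocity gives (879/6481) = (6481/879). Reduce: 6481 ≡ 328 (mod 879). Now have (328/879).
Factor out 2: 328 = 2^3·41. Since 879 ≡ 7 (mod 8), (2/879) = +1, and (2/879)^3 = +1. Now have (41/879).
41 ≡ 1 (mod 4), so quadratic reciprocity gives (41/879) = (879/41). Reduce: 879 ≡ 18 (mod 41). Now have (18/41).
Factor out 2: 18 = 2·9. Since 41 ≡ 1 (mod 8), (2/41) = +1. Now have (9/41).
9 ≡ 1 (mod 4), so quadratic reciprocity gives (9/41) = (41/9). Reduce: 41 ≡ 5 (mod 9). Now have (5/9).
5 ≡ 1 (mod 4), so quadratic reciprocity gives (5/9) = (9/5). Reduce: 9 ≡ 4 (mod 5). Now have (4/5).
Factor out 2: 4 = 2^2. Since 5 ≡ 5 (mod 8), (2/5) = -1, and (2/5)^2 = +1. Now have (1/5).
(1/5) = 1. Collecting the sign factors: 1.
(-4723/6481) = 1, and 6481 is prime, so -4723 is a quadratic residue mod 6481.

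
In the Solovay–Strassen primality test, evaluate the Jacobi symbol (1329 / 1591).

-1

1329 ≡ 1 (mod 4), so quadratic reciprocity gives (1329 / 1591) = (1591 / 1329). Reduce: 1591 ≡ 262 (mod 1329). Now have (262 / 1329).
Factor out 2: 262 = 2·131. Since 1329 ≡ 1 (mod 8), (2 / 1329) = +1. Now have (131 / 1329).
1329 ≡ 1 (mod 4), so quadratic reciprocity gives (131 / 1329) = (1329 / 131). Reduce: 1329 ≡ 19 (mod 131). Now have (19 / 131).
Both 19 ≡ 3 and 131 ≡ 3 (mod 4), so reciprocity gives (19 / 131) = -(131 / 19). Reduce: 131 ≡ 17 (mod 19). Now have -(17 / 19).
17 ≡ 1 (mod 4), so quadratic reciprocity gives (17 / 19) = (19 / 17). Reduce: 19 ≡ 2 (mod 17). Now have -(2 / 17).
Factor out 2: 2 = 2. Since 17 ≡ 1 (mod 8), (2 / 17) = +1. Now have -(1 / 17).
(1 / 17) = 1. Collecting the sign factors: -1.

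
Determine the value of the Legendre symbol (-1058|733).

Pull out -1: (-1058|733) = (-1|733)·(1058|733). Since 733 ≡ 1 (mod 4), (-1|733) = +1. Now have (1058|733).
Reduce the numerator: 1058 ≡ 325 (mod 733), so (1058|733) = (325|733).
325 ≡ 1 (mod 4), so quadratic reciprocity gives (325|733) = (733|325). Reduce: 733 ≡ 83 (mod 325). Now have (83|325).
325 ≡ 1 (mod 4), so quadratic reciprocity gives (83|325) = (325|83). Reduce: 325 ≡ 76 (mod 83). Now have (76|83).
Factor out 2: 76 = 2^2·19. Since 83 ≡ 3 (mod 8), (2|83) = -1, and (2|83)^2 = +1. Now have (19|83).
Both 19 ≡ 3 and 83 ≡ 3 (mod 4), so reciprocity gives (19|83) = -(83|19). Reduce: 83 ≡ 7 (mod 19). Now have -(7|19).
Both 7 ≡ 3 and 19 ≡ 3 (mod 4), so reciprocity gives (7|19) = -(19|7). Reduce: 19 ≡ 5 (mod 7). Now have (5|7).
5 ≡ 1 (mod 4), so quadratic reciprocity gives (5|7) = (7|5). Reduce: 7 ≡ 2 (mod 5). Now have (2|5).
Factor out 2: 2 = 2. Since 5 ≡ 5 (mod 8), (2|5) = -1. Now have -(1|5).
(1|5) = 1. Collecting the sign factors: -1.

-1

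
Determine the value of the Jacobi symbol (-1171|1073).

1

(-1171|1073)
  = (975|1073)    [-1171 ≡ 975 mod 1073]
  = (1073|975)    [QR: 1073 ≡ 1 mod 4, sign kept]
  = (98|975)    [1073 ≡ 98 mod 975]
  = (49|975)    [975 ≡ 7 mod 8 ⇒ (2|975) = +1]
  = (975|49)    [QR: 49 ≡ 1 mod 4, sign kept]
  = (44|49)    [975 ≡ 44 mod 49]
  = (11|49)    [49 ≡ 1 mod 8 ⇒ (2|49)^2 = +1]
  = (49|11)    [QR: 49 ≡ 1 mod 4, sign kept]
  = (5|11)    [49 ≡ 5 mod 11]
  = (11|5)    [QR: 5 ≡ 1 mod 4, sign kept]
  = (1|5)    [11 ≡ 1 mod 5]
  = 1    [(1|5) = 1]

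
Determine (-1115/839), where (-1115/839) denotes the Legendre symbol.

-1

(-1115/839)
  = -(1115/839)    [839 ≡ 3 mod 4 ⇒ (-1/839) = -1]
  = -(276/839)    [1115 ≡ 276 mod 839]
  = -(69/839)    [839 ≡ 7 mod 8 ⇒ (2/839)^2 = +1]
  = -(839/69)    [QR: 69 ≡ 1 mod 4, sign kept]
  = -(11/69)    [839 ≡ 11 mod 69]
  = -(69/11)    [QR: 69 ≡ 1 mod 4, sign kept]
  = -(3/11)    [69 ≡ 3 mod 11]
  = (11/3)    [QR: both ≡ 3 mod 4, sign flips]
  = (2/3)    [11 ≡ 2 mod 3]
  = -(1/3)    [3 ≡ 3 mod 8 ⇒ (2/3) = -1]
  = -1    [(1/3) = 1]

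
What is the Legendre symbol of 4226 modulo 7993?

Factor out 2: 4226 = 2·2113. Since 7993 ≡ 1 (mod 8), (2/7993) = +1. Now have (2113/7993).
2113 ≡ 1 (mod 4), so quadratic reciprocity gives (2113/7993) = (7993/2113). Reduce: 7993 ≡ 1654 (mod 2113). Now have (1654/2113).
Factor out 2: 1654 = 2·827. Since 2113 ≡ 1 (mod 8), (2/2113) = +1. Now have (827/2113).
2113 ≡ 1 (mod 4), so quadratic reciprocity gives (827/2113) = (2113/827). Reduce: 2113 ≡ 459 (mod 827). Now have (459/827).
Both 459 ≡ 3 and 827 ≡ 3 (mod 4), so reciprocity gives (459/827) = -(827/459). Reduce: 827 ≡ 368 (mod 459). Now have -(368/459).
Factor out 2: 368 = 2^4·23. Since 459 ≡ 3 (mod 8), (2/459) = -1, and (2/459)^4 = +1. Now have -(23/459).
Both 23 ≡ 3 and 459 ≡ 3 (mod 4), so reciprocity gives (23/459) = -(459/23). Reduce: 459 ≡ 22 (mod 23). Now have (22/23).
Factor out 2: 22 = 2·11. Since 23 ≡ 7 (mod 8), (2/23) = +1. Now have (11/23).
Both 11 ≡ 3 and 23 ≡ 3 (mod 4), so reciprocity gives (11/23) = -(23/11). Reduce: 23 ≡ 1 (mod 11). Now have -(1/11).
(1/11) = 1. Collecting the sign factors: -1.

-1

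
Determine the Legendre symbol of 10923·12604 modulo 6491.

-1

By multiplicativity, (10923·12604/6491) = (10923/6491)·(12604/6491).
First factor (10923/6491):
(10923/6491)
  = (4432/6491)    [10923 ≡ 4432 mod 6491]
  = (277/6491)    [6491 ≡ 3 mod 8 ⇒ (2/6491)^4 = +1]
  = (6491/277)    [QR: 277 ≡ 1 mod 4, sign kept]
  = (120/277)    [6491 ≡ 120 mod 277]
  = -(15/277)    [277 ≡ 5 mod 8 ⇒ (2/277)^3 = -1]
  = -(277/15)    [QR: 277 ≡ 1 mod 4, sign kept]
  = -(7/15)    [277 ≡ 7 mod 15]
  = (15/7)    [QR: both ≡ 3 mod 4, sign flips]
  = (1/7)    [15 ≡ 1 mod 7]
  = 1    [(1/7) = 1]
Second factor (12604/6491):
(12604/6491)
  = (6113/6491)    [12604 ≡ 6113 mod 6491]
  = (6491/6113)    [QR: 6113 ≡ 1 mod 4, sign kept]
  = (378/6113)    [6491 ≡ 378 mod 6113]
  = (189/6113)    [6113 ≡ 1 mod 8 ⇒ (2/6113) = +1]
  = (6113/189)    [QR: 189 ≡ 1 mod 4, sign kept]
  = (65/189)    [6113 ≡ 65 mod 189]
  = (189/65)    [QR: 65 ≡ 1 mod 4, sign kept]
  = (59/65)    [189 ≡ 59 mod 65]
  = (65/59)    [QR: 65 ≡ 1 mod 4, sign kept]
  = (6/59)    [65 ≡ 6 mod 59]
  = -(3/59)    [59 ≡ 3 mod 8 ⇒ (2/59) = -1]
  = (59/3)    [QR: both ≡ 3 mod 4, sign flips]
  = (2/3)    [59 ≡ 2 mod 3]
  = -(1/3)    [3 ≡ 3 mod 8 ⇒ (2/3) = -1]
  = -1    [(1/3) = 1]
Product: (1)·(-1) = -1.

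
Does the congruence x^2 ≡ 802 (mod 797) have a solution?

(802/797)
  = (5/797)    [802 ≡ 5 mod 797]
  = (797/5)    [QR: 5 ≡ 1 mod 4, sign kept]
  = (2/5)    [797 ≡ 2 mod 5]
  = -(1/5)    [5 ≡ 5 mod 8 ⇒ (2/5) = -1]
  = -1    [(1/5) = 1]
(802/797) = -1, and 797 is prime, so 802 is not a quadratic residue mod 797.

no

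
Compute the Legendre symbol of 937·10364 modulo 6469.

-1

By multiplicativity, (937·10364/6469) = (937/6469)·(10364/6469).
First factor (937/6469):
937 ≡ 1 (mod 4), so quadratic reciprocity gives (937/6469) = (6469/937). Reduce: 6469 ≡ 847 (mod 937). Now have (847/937).
937 ≡ 1 (mod 4), so quadratic reciprocity gives (847/937) = (937/847). Reduce: 937 ≡ 90 (mod 847). Now have (90/847).
Factor out 2: 90 = 2·45. Since 847 ≡ 7 (mod 8), (2/847) = +1. Now have (45/847).
45 ≡ 1 (mod 4), so quadratic reciprocity gives (45/847) = (847/45). Reduce: 847 ≡ 37 (mod 45). Now have (37/45).
37 ≡ 1 (mod 4), so quadratic reciprocity gives (37/45) = (45/37). Reduce: 45 ≡ 8 (mod 37). Now have (8/37).
Factor out 2: 8 = 2^3. Since 37 ≡ 5 (mod 8), (2/37) = -1, and (2/37)^3 = -1. Now have -(1/37).
(1/37) = 1. Collecting the sign factors: -1.
Second factor (10364/6469):
Reduce the numerator: 10364 ≡ 3895 (mod 6469), so (10364/6469) = (3895/6469).
6469 ≡ 1 (mod 4), so quadratic reciprocity gives (3895/6469) = (6469/3895). Reduce: 6469 ≡ 2574 (mod 3895). Now have (2574/3895).
Factor out 2: 2574 = 2·1287. Since 3895 ≡ 7 (mod 8), (2/3895) = +1. Now have (1287/3895).
Both 1287 ≡ 3 and 3895 ≡ 3 (mod 4), so reciprocity gives (1287/3895) = -(3895/1287). Reduce: 3895 ≡ 34 (mod 1287). Now have -(34/1287).
Factor out 2: 34 = 2·17. Since 1287 ≡ 7 (mod 8), (2/1287) = +1. Now have -(17/1287).
17 ≡ 1 (mod 4), so quadratic reciprocity gives (17/1287) = (1287/17). Reduce: 1287 ≡ 12 (mod 17). Now have -(12/17).
Factor out 2: 12 = 2^2·3. Since 17 ≡ 1 (mod 8), (2/17) = +1, and (2/17)^2 = +1. Now have -(3/17).
17 ≡ 1 (mod 4), so quadratic reciprocity gives (3/17) = (17/3). Reduce: 17 ≡ 2 (mod 3). Now have -(2/3).
Factor out 2: 2 = 2. Since 3 ≡ 3 (mod 8), (2/3) = -1. Now have (1/3).
(1/3) = 1. Collecting the sign factors: 1.
Product: (-1)·(1) = -1.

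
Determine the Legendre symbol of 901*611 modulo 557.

By multiplicativity, (901·611 / 557) = (901 / 557)·(611 / 557).
First factor (901 / 557):
(901 / 557)
  = (344 / 557)    [901 ≡ 344 mod 557]
  = -(43 / 557)    [557 ≡ 5 mod 8 ⇒ (2 / 557)^3 = -1]
  = -(557 / 43)    [QR: 557 ≡ 1 mod 4, sign kept]
  = -(41 / 43)    [557 ≡ 41 mod 43]
  = -(43 / 41)    [QR: 41 ≡ 1 mod 4, sign kept]
  = -(2 / 41)    [43 ≡ 2 mod 41]
  = -(1 / 41)    [41 ≡ 1 mod 8 ⇒ (2 / 41) = +1]
  = -1    [(1 / 41) = 1]
Second factor (611 / 557):
(611 / 557)
  = (54 / 557)    [611 ≡ 54 mod 557]
  = -(27 / 557)    [557 ≡ 5 mod 8 ⇒ (2 / 557) = -1]
  = -(557 / 27)    [QR: 557 ≡ 1 mod 4, sign kept]
  = -(17 / 27)    [557 ≡ 17 mod 27]
  = -(27 / 17)    [QR: 17 ≡ 1 mod 4, sign kept]
  = -(10 / 17)    [27 ≡ 10 mod 17]
  = -(5 / 17)    [17 ≡ 1 mod 8 ⇒ (2 / 17) = +1]
  = -(17 / 5)    [QR: 5 ≡ 1 mod 4, sign kept]
  = -(2 / 5)    [17 ≡ 2 mod 5]
  = (1 / 5)    [5 ≡ 5 mod 8 ⇒ (2 / 5) = -1]
  = 1    [(1 / 5) = 1]
Product: (-1)·(1) = -1.

-1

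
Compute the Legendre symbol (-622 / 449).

-1

Reduce the numerator: -622 ≡ 276 (mod 449), so (-622 / 449) = (276 / 449).
Factor out 2: 276 = 2^2·69. Since 449 ≡ 1 (mod 8), (2 / 449) = +1, and (2 / 449)^2 = +1. Now have (69 / 449).
69 ≡ 1 (mod 4), so quadratic reciprocity gives (69 / 449) = (449 / 69). Reduce: 449 ≡ 35 (mod 69). Now have (35 / 69).
69 ≡ 1 (mod 4), so quadratic reciprocity gives (35 / 69) = (69 / 35). Reduce: 69 ≡ 34 (mod 35). Now have (34 / 35).
Factor out 2: 34 = 2·17. Since 35 ≡ 3 (mod 8), (2 / 35) = -1. Now have -(17 / 35).
17 ≡ 1 (mod 4), so quadratic reciprocity gives (17 / 35) = (35 / 17). Reduce: 35 ≡ 1 (mod 17). Now have -(1 / 17).
(1 / 17) = 1. Collecting the sign factors: -1.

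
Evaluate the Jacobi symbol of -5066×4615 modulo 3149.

By multiplicativity, (-5066·4615 / 3149) = (-5066 / 3149)·(4615 / 3149).
First factor (-5066 / 3149):
(-5066 / 3149)
  = (1232 / 3149)    [-5066 ≡ 1232 mod 3149]
  = (77 / 3149)    [3149 ≡ 5 mod 8 ⇒ (2 / 3149)^4 = +1]
  = (3149 / 77)    [QR: 77 ≡ 1 mod 4, sign kept]
  = (69 / 77)    [3149 ≡ 69 mod 77]
  = (77 / 69)    [QR: 69 ≡ 1 mod 4, sign kept]
  = (8 / 69)    [77 ≡ 8 mod 69]
  = -(1 / 69)    [69 ≡ 5 mod 8 ⇒ (2 / 69)^3 = -1]
  = -1    [(1 / 69) = 1]
Second factor (4615 / 3149):
(4615 / 3149)
  = (1466 / 3149)    [4615 ≡ 1466 mod 3149]
  = -(733 / 3149)    [3149 ≡ 5 mod 8 ⇒ (2 / 3149) = -1]
  = -(3149 / 733)    [QR: 733 ≡ 1 mod 4, sign kept]
  = -(217 / 733)    [3149 ≡ 217 mod 733]
  = -(733 / 217)    [QR: 217 ≡ 1 mod 4, sign kept]
  = -(82 / 217)    [733 ≡ 82 mod 217]
  = -(41 / 217)    [217 ≡ 1 mod 8 ⇒ (2 / 217) = +1]
  = -(217 / 41)    [QR: 41 ≡ 1 mod 4, sign kept]
  = -(12 / 41)    [217 ≡ 12 mod 41]
  = -(3 / 41)    [41 ≡ 1 mod 8 ⇒ (2 / 41)^2 = +1]
  = -(41 / 3)    [QR: 41 ≡ 1 mod 4, sign kept]
  = -(2 / 3)    [41 ≡ 2 mod 3]
  = (1 / 3)    [3 ≡ 3 mod 8 ⇒ (2 / 3) = -1]
  = 1    [(1 / 3) = 1]
Product: (-1)·(1) = -1.

-1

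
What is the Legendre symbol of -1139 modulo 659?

1

Pull out -1: (-1139/659) = (-1/659)·(1139/659). Since 659 ≡ 3 (mod 4), (-1/659) = -1. Now have -(1139/659).
Reduce the numerator: 1139 ≡ 480 (mod 659), so (1139/659) = (480/659).
Factor out 2: 480 = 2^5·15. Since 659 ≡ 3 (mod 8), (2/659) = -1, and (2/659)^5 = -1. Now have (15/659).
Both 15 ≡ 3 and 659 ≡ 3 (mod 4), so reciprocity gives (15/659) = -(659/15). Reduce: 659 ≡ 14 (mod 15). Now have -(14/15).
Factor out 2: 14 = 2·7. Since 15 ≡ 7 (mod 8), (2/15) = +1. Now have -(7/15).
Both 7 ≡ 3 and 15 ≡ 3 (mod 4), so reciprocity gives (7/15) = -(15/7). Reduce: 15 ≡ 1 (mod 7). Now have (1/7).
(1/7) = 1. Collecting the sign factors: 1.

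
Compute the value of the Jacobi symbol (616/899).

-1

(616/899)
  = -(77/899)    [899 ≡ 3 mod 8 ⇒ (2/899)^3 = -1]
  = -(899/77)    [QR: 77 ≡ 1 mod 4, sign kept]
  = -(52/77)    [899 ≡ 52 mod 77]
  = -(13/77)    [77 ≡ 5 mod 8 ⇒ (2/77)^2 = +1]
  = -(77/13)    [QR: 13 ≡ 1 mod 4, sign kept]
  = -(12/13)    [77 ≡ 12 mod 13]
  = -(3/13)    [13 ≡ 5 mod 8 ⇒ (2/13)^2 = +1]
  = -(13/3)    [QR: 13 ≡ 1 mod 4, sign kept]
  = -(1/3)    [13 ≡ 1 mod 3]
  = -1    [(1/3) = 1]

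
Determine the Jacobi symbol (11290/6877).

Reduce the numerator: 11290 ≡ 4413 (mod 6877), so (11290/6877) = (4413/6877).
4413 ≡ 1 (mod 4), so quadratic reciprocity gives (4413/6877) = (6877/4413). Reduce: 6877 ≡ 2464 (mod 4413). Now have (2464/4413).
Factor out 2: 2464 = 2^5·77. Since 4413 ≡ 5 (mod 8), (2/4413) = -1, and (2/4413)^5 = -1. Now have -(77/4413).
77 ≡ 1 (mod 4), so quadratic reciprocity gives (77/4413) = (4413/77). Reduce: 4413 ≡ 24 (mod 77). Now have -(24/77).
Factor out 2: 24 = 2^3·3. Since 77 ≡ 5 (mod 8), (2/77) = -1, and (2/77)^3 = -1. Now have (3/77).
77 ≡ 1 (mod 4), so quadratic reciprocity gives (3/77) = (77/3). Reduce: 77 ≡ 2 (mod 3). Now have (2/3).
Factor out 2: 2 = 2. Since 3 ≡ 3 (mod 8), (2/3) = -1. Now have -(1/3).
(1/3) = 1. Collecting the sign factors: -1.

-1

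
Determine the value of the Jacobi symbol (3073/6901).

1

3073 ≡ 1 (mod 4), so quadratic reciprocity gives (3073/6901) = (6901/3073). Reduce: 6901 ≡ 755 (mod 3073). Now have (755/3073).
3073 ≡ 1 (mod 4), so quadratic reciprocity gives (755/3073) = (3073/755). Reduce: 3073 ≡ 53 (mod 755). Now have (53/755).
53 ≡ 1 (mod 4), so quadratic reciprocity gives (53/755) = (755/53). Reduce: 755 ≡ 13 (mod 53). Now have (13/53).
13 ≡ 1 (mod 4), so quadratic reciprocity gives (13/53) = (53/13). Reduce: 53 ≡ 1 (mod 13). Now have (1/13).
(1/13) = 1. Collecting the sign factors: 1.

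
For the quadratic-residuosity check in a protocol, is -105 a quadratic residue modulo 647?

(-105/647)
  = -(105/647)    [647 ≡ 3 mod 4 ⇒ (-1/647) = -1]
  = -(647/105)    [QR: 105 ≡ 1 mod 4, sign kept]
  = -(17/105)    [647 ≡ 17 mod 105]
  = -(105/17)    [QR: 17 ≡ 1 mod 4, sign kept]
  = -(3/17)    [105 ≡ 3 mod 17]
  = -(17/3)    [QR: 17 ≡ 1 mod 4, sign kept]
  = -(2/3)    [17 ≡ 2 mod 3]
  = (1/3)    [3 ≡ 3 mod 8 ⇒ (2/3) = -1]
  = 1    [(1/3) = 1]
(-105/647) = 1, and 647 is prime, so -105 is a quadratic residue mod 647.

yes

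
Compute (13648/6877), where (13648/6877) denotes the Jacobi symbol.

(13648/6877)
  = (6771/6877)    [13648 ≡ 6771 mod 6877]
  = (6877/6771)    [QR: 6877 ≡ 1 mod 4, sign kept]
  = (106/6771)    [6877 ≡ 106 mod 6771]
  = -(53/6771)    [6771 ≡ 3 mod 8 ⇒ (2/6771) = -1]
  = -(6771/53)    [QR: 53 ≡ 1 mod 4, sign kept]
  = -(40/53)    [6771 ≡ 40 mod 53]
  = (5/53)    [53 ≡ 5 mod 8 ⇒ (2/53)^3 = -1]
  = (53/5)    [QR: 5 ≡ 1 mod 4, sign kept]
  = (3/5)    [53 ≡ 3 mod 5]
  = (5/3)    [QR: 5 ≡ 1 mod 4, sign kept]
  = (2/3)    [5 ≡ 2 mod 3]
  = -(1/3)    [3 ≡ 3 mod 8 ⇒ (2/3) = -1]
  = -1    [(1/3) = 1]

-1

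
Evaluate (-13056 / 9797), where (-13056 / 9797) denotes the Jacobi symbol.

1

(-13056 / 9797)
  = (13056 / 9797)    [9797 ≡ 1 mod 4 ⇒ (-1 / 9797) = +1]
  = (3259 / 9797)    [13056 ≡ 3259 mod 9797]
  = (9797 / 3259)    [QR: 9797 ≡ 1 mod 4, sign kept]
  = (20 / 3259)    [9797 ≡ 20 mod 3259]
  = (5 / 3259)    [3259 ≡ 3 mod 8 ⇒ (2 / 3259)^2 = +1]
  = (3259 / 5)    [QR: 5 ≡ 1 mod 4, sign kept]
  = (4 / 5)    [3259 ≡ 4 mod 5]
  = (1 / 5)    [5 ≡ 5 mod 8 ⇒ (2 / 5)^2 = +1]
  = 1    [(1 / 5) = 1]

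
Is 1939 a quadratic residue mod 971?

(1939/971)
  = (968/971)    [1939 ≡ 968 mod 971]
  = -(121/971)    [971 ≡ 3 mod 8 ⇒ (2/971)^3 = -1]
  = -(971/121)    [QR: 121 ≡ 1 mod 4, sign kept]
  = -(3/121)    [971 ≡ 3 mod 121]
  = -(121/3)    [QR: 121 ≡ 1 mod 4, sign kept]
  = -(1/3)    [121 ≡ 1 mod 3]
  = -1    [(1/3) = 1]
(1939/971) = -1, and 971 is prime, so 1939 is not a quadratic residue mod 971.

no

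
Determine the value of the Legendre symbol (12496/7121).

-1

Reduce the numerator: 12496 ≡ 5375 (mod 7121), so (12496/7121) = (5375/7121).
7121 ≡ 1 (mod 4), so quadratic reciprocity gives (5375/7121) = (7121/5375). Reduce: 7121 ≡ 1746 (mod 5375). Now have (1746/5375).
Factor out 2: 1746 = 2·873. Since 5375 ≡ 7 (mod 8), (2/5375) = +1. Now have (873/5375).
873 ≡ 1 (mod 4), so quadratic reciprocity gives (873/5375) = (5375/873). Reduce: 5375 ≡ 137 (mod 873). Now have (137/873).
137 ≡ 1 (mod 4), so quadratic reciprocity gives (137/873) = (873/137). Reduce: 873 ≡ 51 (mod 137). Now have (51/137).
137 ≡ 1 (mod 4), so quadratic reciprocity gives (51/137) = (137/51). Reduce: 137 ≡ 35 (mod 51). Now have (35/51).
Both 35 ≡ 3 and 51 ≡ 3 (mod 4), so reciprocity gives (35/51) = -(51/35). Reduce: 51 ≡ 16 (mod 35). Now have -(16/35).
Factor out 2: 16 = 2^4. Since 35 ≡ 3 (mod 8), (2/35) = -1, and (2/35)^4 = +1. Now have -(1/35).
(1/35) = 1. Collecting the sign factors: -1.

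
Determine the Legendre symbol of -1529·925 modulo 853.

By multiplicativity, (-1529·925/853) = (-1529/853)·(925/853).
First factor (-1529/853):
(-1529/853)
  = (177/853)    [-1529 ≡ 177 mod 853]
  = (853/177)    [QR: 177 ≡ 1 mod 4, sign kept]
  = (145/177)    [853 ≡ 145 mod 177]
  = (177/145)    [QR: 145 ≡ 1 mod 4, sign kept]
  = (32/145)    [177 ≡ 32 mod 145]
  = (1/145)    [145 ≡ 1 mod 8 ⇒ (2/145)^5 = +1]
  = 1    [(1/145) = 1]
Second factor (925/853):
(925/853)
  = (72/853)    [925 ≡ 72 mod 853]
  = -(9/853)    [853 ≡ 5 mod 8 ⇒ (2/853)^3 = -1]
  = -(853/9)    [QR: 9 ≡ 1 mod 4, sign kept]
  = -(7/9)    [853 ≡ 7 mod 9]
  = -(9/7)    [QR: 9 ≡ 1 mod 4, sign kept]
  = -(2/7)    [9 ≡ 2 mod 7]
  = -(1/7)    [7 ≡ 7 mod 8 ⇒ (2/7) = +1]
  = -1    [(1/7) = 1]
Product: (1)·(-1) = -1.

-1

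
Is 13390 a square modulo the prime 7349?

Reduce the numerator: 13390 ≡ 6041 (mod 7349), so (13390|7349) = (6041|7349).
6041 ≡ 1 (mod 4), so quadratic reciprocity gives (6041|7349) = (7349|6041). Reduce: 7349 ≡ 1308 (mod 6041). Now have (1308|6041).
Factor out 2: 1308 = 2^2·327. Since 6041 ≡ 1 (mod 8), (2|6041) = +1, and (2|6041)^2 = +1. Now have (327|6041).
6041 ≡ 1 (mod 4), so quadratic reciprocity gives (327|6041) = (6041|327). Reduce: 6041 ≡ 155 (mod 327). Now have (155|327).
Both 155 ≡ 3 and 327 ≡ 3 (mod 4), so reciprocity gives (155|327) = -(327|155). Reduce: 327 ≡ 17 (mod 155). Now have -(17|155).
17 ≡ 1 (mod 4), so quadratic reciprocity gives (17|155) = (155|17). Reduce: 155 ≡ 2 (mod 17). Now have -(2|17).
Factor out 2: 2 = 2. Since 17 ≡ 1 (mod 8), (2|17) = +1. Now have -(1|17).
(1|17) = 1. Collecting the sign factors: -1.
The Legendre symbol is -1, so x^2 ≡ 13390 (mod 7349) has no solution.

no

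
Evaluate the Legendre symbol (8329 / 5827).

(8329 / 5827)
  = (2502 / 5827)    [8329 ≡ 2502 mod 5827]
  = -(1251 / 5827)    [5827 ≡ 3 mod 8 ⇒ (2 / 5827) = -1]
  = (5827 / 1251)    [QR: both ≡ 3 mod 4, sign flips]
  = (823 / 1251)    [5827 ≡ 823 mod 1251]
  = -(1251 / 823)    [QR: both ≡ 3 mod 4, sign flips]
  = -(428 / 823)    [1251 ≡ 428 mod 823]
  = -(107 / 823)    [823 ≡ 7 mod 8 ⇒ (2 / 823)^2 = +1]
  = (823 / 107)    [QR: both ≡ 3 mod 4, sign flips]
  = (74 / 107)    [823 ≡ 74 mod 107]
  = -(37 / 107)    [107 ≡ 3 mod 8 ⇒ (2 / 107) = -1]
  = -(107 / 37)    [QR: 37 ≡ 1 mod 4, sign kept]
  = -(33 / 37)    [107 ≡ 33 mod 37]
  = -(37 / 33)    [QR: 33 ≡ 1 mod 4, sign kept]
  = -(4 / 33)    [37 ≡ 4 mod 33]
  = -(1 / 33)    [33 ≡ 1 mod 8 ⇒ (2 / 33)^2 = +1]
  = -1    [(1 / 33) = 1]

-1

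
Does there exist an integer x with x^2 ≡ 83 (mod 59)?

Reduce the numerator: 83 ≡ 24 (mod 59), so (83|59) = (24|59).
Factor out 2: 24 = 2^3·3. Since 59 ≡ 3 (mod 8), (2|59) = -1, and (2|59)^3 = -1. Now have -(3|59).
Both 3 ≡ 3 and 59 ≡ 3 (mod 4), so reciprocity gives (3|59) = -(59|3). Reduce: 59 ≡ 2 (mod 3). Now have (2|3).
Factor out 2: 2 = 2. Since 3 ≡ 3 (mod 8), (2|3) = -1. Now have -(1|3).
(1|3) = 1. Collecting the sign factors: -1.
(83|59) = -1, and 59 is prime, so 83 is not a quadratic residue mod 59.

no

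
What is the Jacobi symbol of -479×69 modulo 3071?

By multiplicativity, (-479·69/3071) = (-479/3071)·(69/3071).
First factor (-479/3071):
(-479/3071)
  = (2592/3071)    [-479 ≡ 2592 mod 3071]
  = (81/3071)    [3071 ≡ 7 mod 8 ⇒ (2/3071)^5 = +1]
  = (3071/81)    [QR: 81 ≡ 1 mod 4, sign kept]
  = (74/81)    [3071 ≡ 74 mod 81]
  = (37/81)    [81 ≡ 1 mod 8 ⇒ (2/81) = +1]
  = (81/37)    [QR: 37 ≡ 1 mod 4, sign kept]
  = (7/37)    [81 ≡ 7 mod 37]
  = (37/7)    [QR: 37 ≡ 1 mod 4, sign kept]
  = (2/7)    [37 ≡ 2 mod 7]
  = (1/7)    [7 ≡ 7 mod 8 ⇒ (2/7) = +1]
  = 1    [(1/7) = 1]
Second factor (69/3071):
(69/3071)
  = (3071/69)    [QR: 69 ≡ 1 mod 4, sign kept]
  = (35/69)    [3071 ≡ 35 mod 69]
  = (69/35)    [QR: 69 ≡ 1 mod 4, sign kept]
  = (34/35)    [69 ≡ 34 mod 35]
  = -(17/35)    [35 ≡ 3 mod 8 ⇒ (2/35) = -1]
  = -(35/17)    [QR: 17 ≡ 1 mod 4, sign kept]
  = -(1/17)    [35 ≡ 1 mod 17]
  = -1    [(1/17) = 1]
Product: (1)·(-1) = -1.

-1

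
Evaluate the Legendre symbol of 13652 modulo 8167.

-1

Reduce the numerator: 13652 ≡ 5485 (mod 8167), so (13652 / 8167) = (5485 / 8167).
5485 ≡ 1 (mod 4), so quadratic reciprocity gives (5485 / 8167) = (8167 / 5485). Reduce: 8167 ≡ 2682 (mod 5485). Now have (2682 / 5485).
Factor out 2: 2682 = 2·1341. Since 5485 ≡ 5 (mod 8), (2 / 5485) = -1. Now have -(1341 / 5485).
1341 ≡ 1 (mod 4), so quadratic reciprocity gives (1341 / 5485) = (5485 / 1341). Reduce: 5485 ≡ 121 (mod 1341). Now have -(121 / 1341).
121 ≡ 1 (mod 4), so quadratic reciprocity gives (121 / 1341) = (1341 / 121). Reduce: 1341 ≡ 10 (mod 121). Now have -(10 / 121).
Factor out 2: 10 = 2·5. Since 121 ≡ 1 (mod 8), (2 / 121) = +1. Now have -(5 / 121).
5 ≡ 1 (mod 4), so quadratic reciprocity gives (5 / 121) = (121 / 5). Reduce: 121 ≡ 1 (mod 5). Now have -(1 / 5).
(1 / 5) = 1. Collecting the sign factors: -1.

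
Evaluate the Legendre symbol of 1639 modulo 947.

-1

Reduce the numerator: 1639 ≡ 692 (mod 947), so (1639/947) = (692/947).
Factor out 2: 692 = 2^2·173. Since 947 ≡ 3 (mod 8), (2/947) = -1, and (2/947)^2 = +1. Now have (173/947).
173 ≡ 1 (mod 4), so quadratic reciprocity gives (173/947) = (947/173). Reduce: 947 ≡ 82 (mod 173). Now have (82/173).
Factor out 2: 82 = 2·41. Since 173 ≡ 5 (mod 8), (2/173) = -1. Now have -(41/173).
41 ≡ 1 (mod 4), so quadratic reciprocity gives (41/173) = (173/41). Reduce: 173 ≡ 9 (mod 41). Now have -(9/41).
9 ≡ 1 (mod 4), so quadratic reciprocity gives (9/41) = (41/9). Reduce: 41 ≡ 5 (mod 9). Now have -(5/9).
5 ≡ 1 (mod 4), so quadratic reciprocity gives (5/9) = (9/5). Reduce: 9 ≡ 4 (mod 5). Now have -(4/5).
Factor out 2: 4 = 2^2. Since 5 ≡ 5 (mod 8), (2/5) = -1, and (2/5)^2 = +1. Now have -(1/5).
(1/5) = 1. Collecting the sign factors: -1.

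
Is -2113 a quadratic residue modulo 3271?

Pull out -1: (-2113/3271) = (-1/3271)·(2113/3271). Since 3271 ≡ 3 (mod 4), (-1/3271) = -1. Now have -(2113/3271).
2113 ≡ 1 (mod 4), so quadratic reciprocity gives (2113/3271) = (3271/2113). Reduce: 3271 ≡ 1158 (mod 2113). Now have -(1158/2113).
Factor out 2: 1158 = 2·579. Since 2113 ≡ 1 (mod 8), (2/2113) = +1. Now have -(579/2113).
2113 ≡ 1 (mod 4), so quadratic reciprocity gives (579/2113) = (2113/579). Reduce: 2113 ≡ 376 (mod 579). Now have -(376/579).
Factor out 2: 376 = 2^3·47. Since 579 ≡ 3 (mod 8), (2/579) = -1, and (2/579)^3 = -1. Now have (47/579).
Both 47 ≡ 3 and 579 ≡ 3 (mod 4), so reciprocity gives (47/579) = -(579/47). Reduce: 579 ≡ 15 (mod 47). Now have -(15/47).
Both 15 ≡ 3 and 47 ≡ 3 (mod 4), so reciprocity gives (15/47) = -(47/15). Reduce: 47 ≡ 2 (mod 15). Now have (2/15).
Factor out 2: 2 = 2. Since 15 ≡ 7 (mod 8), (2/15) = +1. Now have (1/15).
(1/15) = 1. Collecting the sign factors: 1.
(-2113/3271) = 1, and 3271 is prime, so -2113 is a quadratic residue mod 3271.

yes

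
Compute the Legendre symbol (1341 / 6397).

-1

1341 ≡ 1 (mod 4), so quadratic reciprocity gives (1341 / 6397) = (6397 / 1341). Reduce: 6397 ≡ 1033 (mod 1341). Now have (1033 / 1341).
1033 ≡ 1 (mod 4), so quadratic reciprocity gives (1033 / 1341) = (1341 / 1033). Reduce: 1341 ≡ 308 (mod 1033). Now have (308 / 1033).
Factor out 2: 308 = 2^2·77. Since 1033 ≡ 1 (mod 8), (2 / 1033) = +1, and (2 / 1033)^2 = +1. Now have (77 / 1033).
77 ≡ 1 (mod 4), so quadratic reciprocity gives (77 / 1033) = (1033 / 77). Reduce: 1033 ≡ 32 (mod 77). Now have (32 / 77).
Factor out 2: 32 = 2^5. Since 77 ≡ 5 (mod 8), (2 / 77) = -1, and (2 / 77)^5 = -1. Now have -(1 / 77).
(1 / 77) = 1. Collecting the sign factors: -1.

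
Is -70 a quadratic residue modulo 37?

Reduce the numerator: -70 ≡ 4 (mod 37), so (-70|37) = (4|37).
Factor out 2: 4 = 2^2. Since 37 ≡ 5 (mod 8), (2|37) = -1, and (2|37)^2 = +1. Now have (1|37).
(1|37) = 1. Collecting the sign factors: 1.
The Legendre symbol is 1, so x^2 ≡ -70 (mod 37) has solution.

yes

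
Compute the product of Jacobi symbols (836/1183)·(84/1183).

By multiplicativity, (836·84/1183) = (836/1183)·(84/1183).
First factor (836/1183):
Factor out 2: 836 = 2^2·209. Since 1183 ≡ 7 (mod 8), (2/1183) = +1, and (2/1183)^2 = +1. Now have (209/1183).
209 ≡ 1 (mod 4), so quadratic reciprocity gives (209/1183) = (1183/209). Reduce: 1183 ≡ 138 (mod 209). Now have (138/209).
Factor out 2: 138 = 2·69. Since 209 ≡ 1 (mod 8), (2/209) = +1. Now have (69/209).
69 ≡ 1 (mod 4), so quadratic reciprocity gives (69/209) = (209/69). Reduce: 209 ≡ 2 (mod 69). Now have (2/69).
Factor out 2: 2 = 2. Since 69 ≡ 5 (mod 8), (2/69) = -1. Now have -(1/69).
(1/69) = 1. Collecting the sign factors: -1.
Second factor (84/1183):
Factor out 2: 84 = 2^2·21. Since 1183 ≡ 7 (mod 8), (2/1183) = +1, and (2/1183)^2 = +1. Now have (21/1183).
21 ≡ 1 (mod 4), so quadratic reciprocity gives (21/1183) = (1183/21). Reduce: 1183 ≡ 7 (mod 21). Now have (7/21).
21 ≡ 1 (mod 4), so quadratic reciprocity gives (7/21) = (21/7). Reduce: 21 ≡ 0 (mod 7). Now have (0/7).
The numerator is now 0 with denominator 7 > 1: the symbol is 0.
Product: (-1)·(0) = 0.

0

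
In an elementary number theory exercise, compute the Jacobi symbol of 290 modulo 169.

1

Reduce the numerator: 290 ≡ 121 (mod 169), so (290/169) = (121/169).
121 ≡ 1 (mod 4), so quadratic reciprocity gives (121/169) = (169/121). Reduce: 169 ≡ 48 (mod 121). Now have (48/121).
Factor out 2: 48 = 2^4·3. Since 121 ≡ 1 (mod 8), (2/121) = +1, and (2/121)^4 = +1. Now have (3/121).
121 ≡ 1 (mod 4), so quadratic reciprocity gives (3/121) = (121/3). Reduce: 121 ≡ 1 (mod 3). Now have (1/3).
(1/3) = 1. Collecting the sign factors: 1.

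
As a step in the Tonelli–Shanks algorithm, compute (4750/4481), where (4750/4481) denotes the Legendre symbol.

Reduce the numerator: 4750 ≡ 269 (mod 4481), so (4750/4481) = (269/4481).
269 ≡ 1 (mod 4), so quadratic reciprocity gives (269/4481) = (4481/269). Reduce: 4481 ≡ 177 (mod 269). Now have (177/269).
177 ≡ 1 (mod 4), so quadratic reciprocity gives (177/269) = (269/177). Reduce: 269 ≡ 92 (mod 177). Now have (92/177).
Factor out 2: 92 = 2^2·23. Since 177 ≡ 1 (mod 8), (2/177) = +1, and (2/177)^2 = +1. Now have (23/177).
177 ≡ 1 (mod 4), so quadratic reciprocity gives (23/177) = (177/23). Reduce: 177 ≡ 16 (mod 23). Now have (16/23).
Factor out 2: 16 = 2^4. Since 23 ≡ 7 (mod 8), (2/23) = +1, and (2/23)^4 = +1. Now have (1/23).
(1/23) = 1. Collecting the sign factors: 1.

1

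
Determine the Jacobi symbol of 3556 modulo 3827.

(3556/3827)
  = (889/3827)    [3827 ≡ 3 mod 8 ⇒ (2/3827)^2 = +1]
  = (3827/889)    [QR: 889 ≡ 1 mod 4, sign kept]
  = (271/889)    [3827 ≡ 271 mod 889]
  = (889/271)    [QR: 889 ≡ 1 mod 4, sign kept]
  = (76/271)    [889 ≡ 76 mod 271]
  = (19/271)    [271 ≡ 7 mod 8 ⇒ (2/271)^2 = +1]
  = -(271/19)    [QR: both ≡ 3 mod 4, sign flips]
  = -(5/19)    [271 ≡ 5 mod 19]
  = -(19/5)    [QR: 5 ≡ 1 mod 4, sign kept]
  = -(4/5)    [19 ≡ 4 mod 5]
  = -(1/5)    [5 ≡ 5 mod 8 ⇒ (2/5)^2 = +1]
  = -1    [(1/5) = 1]

-1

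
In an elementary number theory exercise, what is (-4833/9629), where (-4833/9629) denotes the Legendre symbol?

-1

(-4833/9629)
  = (4796/9629)    [-4833 ≡ 4796 mod 9629]
  = (1199/9629)    [9629 ≡ 5 mod 8 ⇒ (2/9629)^2 = +1]
  = (9629/1199)    [QR: 9629 ≡ 1 mod 4, sign kept]
  = (37/1199)    [9629 ≡ 37 mod 1199]
  = (1199/37)    [QR: 37 ≡ 1 mod 4, sign kept]
  = (15/37)    [1199 ≡ 15 mod 37]
  = (37/15)    [QR: 37 ≡ 1 mod 4, sign kept]
  = (7/15)    [37 ≡ 7 mod 15]
  = -(15/7)    [QR: both ≡ 3 mod 4, sign flips]
  = -(1/7)    [15 ≡ 1 mod 7]
  = -1    [(1/7) = 1]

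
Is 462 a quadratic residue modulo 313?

(462/313)
  = (149/313)    [462 ≡ 149 mod 313]
  = (313/149)    [QR: 149 ≡ 1 mod 4, sign kept]
  = (15/149)    [313 ≡ 15 mod 149]
  = (149/15)    [QR: 149 ≡ 1 mod 4, sign kept]
  = (14/15)    [149 ≡ 14 mod 15]
  = (7/15)    [15 ≡ 7 mod 8 ⇒ (2/15) = +1]
  = -(15/7)    [QR: both ≡ 3 mod 4, sign flips]
  = -(1/7)    [15 ≡ 1 mod 7]
  = -1    [(1/7) = 1]
The Legendre symbol is -1, so x^2 ≡ 462 (mod 313) has no solution.

no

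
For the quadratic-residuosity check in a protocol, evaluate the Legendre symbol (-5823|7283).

Reduce the numerator: -5823 ≡ 1460 (mod 7283), so (-5823|7283) = (1460|7283).
Factor out 2: 1460 = 2^2·365. Since 7283 ≡ 3 (mod 8), (2|7283) = -1, and (2|7283)^2 = +1. Now have (365|7283).
365 ≡ 1 (mod 4), so quadratic reciprocity gives (365|7283) = (7283|365). Reduce: 7283 ≡ 348 (mod 365). Now have (348|365).
Factor out 2: 348 = 2^2·87. Since 365 ≡ 5 (mod 8), (2|365) = -1, and (2|365)^2 = +1. Now have (87|365).
365 ≡ 1 (mod 4), so quadratic reciprocity gives (87|365) = (365|87). Reduce: 365 ≡ 17 (mod 87). Now have (17|87).
17 ≡ 1 (mod 4), so quadratic reciprocity gives (17|87) = (87|17). Reduce: 87 ≡ 2 (mod 17). Now have (2|17).
Factor out 2: 2 = 2. Since 17 ≡ 1 (mod 8), (2|17) = +1. Now have (1|17).
(1|17) = 1. Collecting the sign factors: 1.

1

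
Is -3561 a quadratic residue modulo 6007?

yes

Reduce the numerator: -3561 ≡ 2446 (mod 6007), so (-3561/6007) = (2446/6007).
Factor out 2: 2446 = 2·1223. Since 6007 ≡ 7 (mod 8), (2/6007) = +1. Now have (1223/6007).
Both 1223 ≡ 3 and 6007 ≡ 3 (mod 4), so reciprocity gives (1223/6007) = -(6007/1223). Reduce: 6007 ≡ 1115 (mod 1223). Now have -(1115/1223).
Both 1115 ≡ 3 and 1223 ≡ 3 (mod 4), so reciprocity gives (1115/1223) = -(1223/1115). Reduce: 1223 ≡ 108 (mod 1115). Now have (108/1115).
Factor out 2: 108 = 2^2·27. Since 1115 ≡ 3 (mod 8), (2/1115) = -1, and (2/1115)^2 = +1. Now have (27/1115).
Both 27 ≡ 3 and 1115 ≡ 3 (mod 4), so reciprocity gives (27/1115) = -(1115/27). Reduce: 1115 ≡ 8 (mod 27). Now have -(8/27).
Factor out 2: 8 = 2^3. Since 27 ≡ 3 (mod 8), (2/27) = -1, and (2/27)^3 = -1. Now have (1/27).
(1/27) = 1. Collecting the sign factors: 1.
(-3561/6007) = 1, and 6007 is prime, so -3561 is a quadratic residue mod 6007.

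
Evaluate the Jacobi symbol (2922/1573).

1

(2922/1573)
  = (1349/1573)    [2922 ≡ 1349 mod 1573]
  = (1573/1349)    [QR: 1349 ≡ 1 mod 4, sign kept]
  = (224/1349)    [1573 ≡ 224 mod 1349]
  = -(7/1349)    [1349 ≡ 5 mod 8 ⇒ (2/1349)^5 = -1]
  = -(1349/7)    [QR: 1349 ≡ 1 mod 4, sign kept]
  = -(5/7)    [1349 ≡ 5 mod 7]
  = -(7/5)    [QR: 5 ≡ 1 mod 4, sign kept]
  = -(2/5)    [7 ≡ 2 mod 5]
  = (1/5)    [5 ≡ 5 mod 8 ⇒ (2/5) = -1]
  = 1    [(1/5) = 1]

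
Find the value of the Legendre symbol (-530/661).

(-530/661)
  = (530/661)    [661 ≡ 1 mod 4 ⇒ (-1/661) = +1]
  = -(265/661)    [661 ≡ 5 mod 8 ⇒ (2/661) = -1]
  = -(661/265)    [QR: 265 ≡ 1 mod 4, sign kept]
  = -(131/265)    [661 ≡ 131 mod 265]
  = -(265/131)    [QR: 265 ≡ 1 mod 4, sign kept]
  = -(3/131)    [265 ≡ 3 mod 131]
  = (131/3)    [QR: both ≡ 3 mod 4, sign flips]
  = (2/3)    [131 ≡ 2 mod 3]
  = -(1/3)    [3 ≡ 3 mod 8 ⇒ (2/3) = -1]
  = -1    [(1/3) = 1]

-1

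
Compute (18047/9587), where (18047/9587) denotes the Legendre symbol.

-1

(18047/9587)
  = (8460/9587)    [18047 ≡ 8460 mod 9587]
  = (2115/9587)    [9587 ≡ 3 mod 8 ⇒ (2/9587)^2 = +1]
  = -(9587/2115)    [QR: both ≡ 3 mod 4, sign flips]
  = -(1127/2115)    [9587 ≡ 1127 mod 2115]
  = (2115/1127)    [QR: both ≡ 3 mod 4, sign flips]
  = (988/1127)    [2115 ≡ 988 mod 1127]
  = (247/1127)    [1127 ≡ 7 mod 8 ⇒ (2/1127)^2 = +1]
  = -(1127/247)    [QR: both ≡ 3 mod 4, sign flips]
  = -(139/247)    [1127 ≡ 139 mod 247]
  = (247/139)    [QR: both ≡ 3 mod 4, sign flips]
  = (108/139)    [247 ≡ 108 mod 139]
  = (27/139)    [139 ≡ 3 mod 8 ⇒ (2/139)^2 = +1]
  = -(139/27)    [QR: both ≡ 3 mod 4, sign flips]
  = -(4/27)    [139 ≡ 4 mod 27]
  = -(1/27)    [27 ≡ 3 mod 8 ⇒ (2/27)^2 = +1]
  = -1    [(1/27) = 1]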